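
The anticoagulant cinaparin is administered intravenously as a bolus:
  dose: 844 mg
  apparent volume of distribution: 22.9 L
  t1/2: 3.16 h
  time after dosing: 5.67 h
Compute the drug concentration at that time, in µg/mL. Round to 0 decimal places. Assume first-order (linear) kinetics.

C₀ = Dose / Vd = 844.0 / 22.9 = 36.86 mg/L
k = ln2 / t½ = 0.693147 / 3.16 = 0.2194 h⁻¹
C = C₀ · e^(−k·t) = 36.86 × e^(−0.2194 × 5.67)
  = 36.86 × 0.2882 = 10.62 mg/L
(10.62 mg/L = 10.62 µg/mL)

11 µg/mL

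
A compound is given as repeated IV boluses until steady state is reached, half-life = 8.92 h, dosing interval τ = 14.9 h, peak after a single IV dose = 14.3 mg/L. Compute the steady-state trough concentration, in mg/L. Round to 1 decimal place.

k = ln2 / t½ = 0.693147 / 8.92 = 0.07771 h⁻¹
e^(−kτ) = e^(−0.07771 × 14.9) = 0.3142
Accumulation ratio R = 1 / (1 − e^(−kτ)) = 1 / (1 − 0.3142) = 1.458
Steady-state trough = C₀ × R × e^(−kτ) = 14.3 × 1.458 × 0.3142 = 6.551 mg/L

6.6 mg/L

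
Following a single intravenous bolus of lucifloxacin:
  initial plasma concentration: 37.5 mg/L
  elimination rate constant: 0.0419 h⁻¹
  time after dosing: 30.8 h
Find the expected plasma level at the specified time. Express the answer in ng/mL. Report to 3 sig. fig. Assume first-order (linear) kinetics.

10300 ng/mL

C = C₀ · e^(−k·t) = 37.50 × e^(−0.04190 × 30.8)
  = 37.50 × 0.2751 = 10.32 mg/L
Convert: 10.32 mg/L × 1000 = 10320 ng/mL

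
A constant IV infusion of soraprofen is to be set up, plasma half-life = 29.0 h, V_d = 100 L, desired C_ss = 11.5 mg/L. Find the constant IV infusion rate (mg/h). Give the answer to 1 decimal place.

k = ln2 / t½ = 0.693147 / 29.0 = 0.02390 h⁻¹
CL = k × Vd = 0.02390 × 100 = 2.390 L/h
At steady state, infusion rate R₀ = Css × CL = 11.5 × 2.390 = 27.49 mg/h

27.5 mg/h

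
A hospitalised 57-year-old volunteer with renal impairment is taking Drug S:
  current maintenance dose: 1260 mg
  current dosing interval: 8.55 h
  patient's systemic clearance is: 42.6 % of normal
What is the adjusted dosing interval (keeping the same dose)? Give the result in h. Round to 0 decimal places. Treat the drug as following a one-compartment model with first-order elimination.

To keep the same average steady-state level, dosing rate must scale with clearance.
CL ratio = 42.6 / 100 = 0.4260
New interval (same dose) = 8.55 / 0.4260 = 20.07 h

20 h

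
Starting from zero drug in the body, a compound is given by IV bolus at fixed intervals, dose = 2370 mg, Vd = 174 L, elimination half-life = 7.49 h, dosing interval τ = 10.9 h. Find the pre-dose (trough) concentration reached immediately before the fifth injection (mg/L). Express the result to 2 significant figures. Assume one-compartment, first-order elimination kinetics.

C₀ per dose = Dose / Vd = 2370 / 174 = 13.62 mg/L
k = ln2 / t½ = 0.693147 / 7.49 = 0.09254 h⁻¹
Fraction remaining after one interval: r = e^(−kτ) = e^(−0.09254 × 10.9) = 0.3647
Before dose 5, 4 doses have been given (aged 1τ, 2τ, 3τ, 4τ).
C_trough = C₀ × (r + r² + … + r^4) = C₀ × r(1−r^4)/(1−r)
        = 13.62 × 0.3647 × (1 − 0.01769) / (1 − 0.3647) = 7.680 mg/L

7.7 mg/L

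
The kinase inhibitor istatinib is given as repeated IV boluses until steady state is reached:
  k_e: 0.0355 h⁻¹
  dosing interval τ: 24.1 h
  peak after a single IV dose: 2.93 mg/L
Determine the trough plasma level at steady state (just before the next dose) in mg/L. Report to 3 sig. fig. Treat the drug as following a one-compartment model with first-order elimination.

e^(−kτ) = e^(−0.03550 × 24.1) = 0.4250
Accumulation ratio R = 1 / (1 − e^(−kτ)) = 1 / (1 − 0.4250) = 1.739
Steady-state trough = C₀ × R × e^(−kτ) = 2.93 × 1.739 × 0.4250 = 2.165 mg/L

2.17 mg/L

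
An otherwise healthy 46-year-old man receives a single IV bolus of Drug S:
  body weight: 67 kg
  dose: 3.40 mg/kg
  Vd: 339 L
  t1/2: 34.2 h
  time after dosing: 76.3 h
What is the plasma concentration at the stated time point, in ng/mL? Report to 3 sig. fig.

Total dose = 3.40 × 67 = 227.8 mg
C₀ = Dose / Vd = 227.8 / 339 = 0.6720 mg/L
k = ln2 / t½ = 0.693147 / 34.2 = 0.02027 h⁻¹
C = C₀ · e^(−k·t) = 0.6720 × e^(−0.02027 × 76.3)
  = 0.6720 × 0.2130 = 0.1431 mg/L
Convert: 0.1431 mg/L × 1000 = 143.1 ng/mL

143 ng/mL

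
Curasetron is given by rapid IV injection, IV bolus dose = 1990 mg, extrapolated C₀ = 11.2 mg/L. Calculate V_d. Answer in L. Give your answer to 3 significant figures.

Vd = Dose / C₀ = 1990 / 11.2 = 177.7 L

178 L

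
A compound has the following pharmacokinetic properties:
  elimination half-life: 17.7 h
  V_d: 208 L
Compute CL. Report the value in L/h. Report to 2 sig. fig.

k = ln2 / t½ = 0.693147 / 17.7 = 0.03916 h⁻¹
CL = k × Vd = 0.03916 × 208 = 8.145 L/h

8.1 L/h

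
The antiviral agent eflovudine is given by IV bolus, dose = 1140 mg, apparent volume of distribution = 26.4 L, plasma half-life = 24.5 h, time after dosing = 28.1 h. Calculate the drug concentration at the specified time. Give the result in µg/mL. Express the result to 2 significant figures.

20 µg/mL

C₀ = Dose / Vd = 1140 / 26.4 = 43.18 mg/L
k = ln2 / t½ = 0.693147 / 24.5 = 0.02829 h⁻¹
C = C₀ · e^(−k·t) = 43.18 × e^(−0.02829 × 28.1)
  = 43.18 × 0.4516 = 19.50 mg/L
(19.50 mg/L = 19.50 µg/mL)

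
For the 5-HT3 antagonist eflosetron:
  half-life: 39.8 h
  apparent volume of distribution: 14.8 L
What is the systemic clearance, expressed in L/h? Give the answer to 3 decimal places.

0.258 L/h

k = ln2 / t½ = 0.693147 / 39.8 = 0.01742 h⁻¹
CL = k × Vd = 0.01742 × 14.8 = 0.2578 L/h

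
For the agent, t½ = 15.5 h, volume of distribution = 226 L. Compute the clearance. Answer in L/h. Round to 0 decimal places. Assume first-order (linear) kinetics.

10 L/h

k = ln2 / t½ = 0.693147 / 15.5 = 0.04472 h⁻¹
CL = k × Vd = 0.04472 × 226 = 10.11 L/h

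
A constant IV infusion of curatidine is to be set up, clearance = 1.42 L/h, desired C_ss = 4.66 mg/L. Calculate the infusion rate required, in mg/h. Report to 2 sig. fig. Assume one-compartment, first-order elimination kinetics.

At steady state, infusion rate R₀ = Css × CL = 4.66 × 1.420 = 6.617 mg/h

6.6 mg/h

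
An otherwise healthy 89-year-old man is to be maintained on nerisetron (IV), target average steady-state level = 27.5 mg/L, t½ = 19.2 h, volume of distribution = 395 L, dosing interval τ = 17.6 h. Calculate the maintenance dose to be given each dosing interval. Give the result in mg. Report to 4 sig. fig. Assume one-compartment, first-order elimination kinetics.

k = ln2 / t½ = 0.693147 / 19.2 = 0.03610 h⁻¹
CL = k × Vd = 0.03610 × 395 = 14.26 L/h
At steady state, Dose/τ = Css × CL.
Dose = Css × CL × τ = 27.5 × 14.26 × 17.6 = 6902 mg

6902 mg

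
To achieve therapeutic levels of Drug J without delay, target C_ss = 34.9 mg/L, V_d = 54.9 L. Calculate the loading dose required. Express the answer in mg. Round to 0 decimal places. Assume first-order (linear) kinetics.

1916 mg

LD = Css × Vd = 34.9 × 54.9 = 1916 mg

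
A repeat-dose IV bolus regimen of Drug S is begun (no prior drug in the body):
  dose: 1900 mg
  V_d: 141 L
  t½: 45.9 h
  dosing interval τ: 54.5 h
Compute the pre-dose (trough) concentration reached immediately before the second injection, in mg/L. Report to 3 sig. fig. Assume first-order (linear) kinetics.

C₀ per dose = Dose / Vd = 1900 / 141 = 13.48 mg/L
k = ln2 / t½ = 0.693147 / 45.9 = 0.01510 h⁻¹
Fraction remaining after one interval: r = e^(−kτ) = e^(−0.01510 × 54.5) = 0.4391
Before dose 2, 1 dose has been given (aged 1τ).
C_trough = C₀ × r = 13.48 × 0.4391 = 5.919 mg/L

5.92 mg/L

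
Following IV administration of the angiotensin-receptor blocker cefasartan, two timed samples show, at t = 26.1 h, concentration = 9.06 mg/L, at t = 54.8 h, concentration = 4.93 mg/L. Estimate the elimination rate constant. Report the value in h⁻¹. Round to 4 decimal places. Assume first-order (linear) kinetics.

k = ln(C₁/C₂) / (t₂ − t₁) = ln(9.06/4.93) / (54.8 − 26.1)
  = 0.6085 / 28.70 = 0.02120 h⁻¹

0.0212 h⁻¹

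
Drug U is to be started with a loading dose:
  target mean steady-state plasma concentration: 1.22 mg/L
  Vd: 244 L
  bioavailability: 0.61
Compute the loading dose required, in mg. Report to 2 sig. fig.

490 mg

LD = Css × Vd / F = 1.22 × 244 / 0.61 = 488.0 mg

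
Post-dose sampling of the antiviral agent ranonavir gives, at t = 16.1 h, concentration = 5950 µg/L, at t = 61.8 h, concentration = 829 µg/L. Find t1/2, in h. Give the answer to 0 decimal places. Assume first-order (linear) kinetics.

k = ln(C₁/C₂) / (t₂ − t₁) = ln(5950/829) / (61.8 − 16.1)
  = 1.971 / 45.70 = 0.04313 h⁻¹
t½ = ln2 / k = 0.693147 / 0.04313 = 16.07 h

16 h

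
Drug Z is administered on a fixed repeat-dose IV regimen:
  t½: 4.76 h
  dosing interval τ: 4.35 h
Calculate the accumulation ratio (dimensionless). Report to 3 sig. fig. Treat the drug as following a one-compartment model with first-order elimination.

2.13

k = ln2 / t½ = 0.693147 / 4.76 = 0.1456 h⁻¹
e^(−kτ) = e^(−0.1456 × 4.35) = 0.5308
Accumulation ratio R = 1 / (1 − e^(−kτ)) = 1 / (1 − 0.5308) = 2.131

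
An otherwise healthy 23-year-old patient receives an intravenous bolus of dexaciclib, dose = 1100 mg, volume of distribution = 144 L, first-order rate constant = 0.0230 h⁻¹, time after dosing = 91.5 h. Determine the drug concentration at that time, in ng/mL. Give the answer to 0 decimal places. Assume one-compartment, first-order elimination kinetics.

931 ng/mL

C₀ = Dose / Vd = 1100 / 144 = 7.639 mg/L
C = C₀ · e^(−k·t) = 7.639 × e^(−0.02300 × 91.5)
  = 7.639 × 0.1219 = 0.9312 mg/L
Convert: 0.9312 mg/L × 1000 = 931.2 ng/mL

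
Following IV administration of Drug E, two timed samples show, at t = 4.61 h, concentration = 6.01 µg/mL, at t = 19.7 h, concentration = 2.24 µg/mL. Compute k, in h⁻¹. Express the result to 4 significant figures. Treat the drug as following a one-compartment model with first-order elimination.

k = ln(C₁/C₂) / (t₂ − t₁) = ln(6.01/2.24) / (19.7 − 4.61)
  = 0.9869 / 15.09 = 0.06540 h⁻¹

0.06540 h⁻¹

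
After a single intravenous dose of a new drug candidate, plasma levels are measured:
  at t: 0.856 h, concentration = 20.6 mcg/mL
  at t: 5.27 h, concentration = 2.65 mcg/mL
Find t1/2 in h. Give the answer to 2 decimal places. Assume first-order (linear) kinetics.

k = ln(C₁/C₂) / (t₂ − t₁) = ln(20.6/2.65) / (5.27 − 0.856)
  = 2.051 / 4.414 = 0.4647 h⁻¹
t½ = ln2 / k = 0.693147 / 0.4647 = 1.492 h

1.49 h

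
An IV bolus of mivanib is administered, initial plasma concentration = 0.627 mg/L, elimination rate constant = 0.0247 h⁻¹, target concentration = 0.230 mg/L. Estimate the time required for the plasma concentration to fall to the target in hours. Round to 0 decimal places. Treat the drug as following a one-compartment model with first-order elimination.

41 h

t = ln(C₀ / C) / k = ln(0.6270 / 0.230) / 0.02470
  = ln(2.726) / 0.02470 = 1.003 / 0.02470 = 40.61 h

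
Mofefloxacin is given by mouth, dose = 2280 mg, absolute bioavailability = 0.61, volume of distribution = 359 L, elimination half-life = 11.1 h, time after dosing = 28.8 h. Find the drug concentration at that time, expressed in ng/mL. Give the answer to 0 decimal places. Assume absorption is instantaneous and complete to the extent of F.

641 ng/mL

Amount reaching circulation = F × Dose = 0.61 × 2280 = 1391 mg
C₀ = F·Dose / Vd = 1391 / 359 = 3.875 mg/L
k = ln2 / t½ = 0.693147 / 11.1 = 0.06245 h⁻¹
C = C₀ · e^(−k·t) = 3.875 × e^(−0.06245 × 28.8)
  = 3.875 × 0.1655 = 0.6413 mg/L
Convert: 0.6413 mg/L × 1000 = 641.3 ng/mL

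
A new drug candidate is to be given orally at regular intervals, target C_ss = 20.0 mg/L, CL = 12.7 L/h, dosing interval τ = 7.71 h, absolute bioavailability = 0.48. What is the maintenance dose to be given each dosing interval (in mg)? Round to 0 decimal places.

At steady state, F × (Dose/τ) = Css × CL.
Dose = Css × CL × τ / F = 20.0 × 12.70 × 7.71 / 0.48 = 4080 mg

4080 mg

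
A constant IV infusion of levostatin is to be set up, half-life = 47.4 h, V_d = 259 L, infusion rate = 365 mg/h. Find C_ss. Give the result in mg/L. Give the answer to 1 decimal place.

k = ln2 / t½ = 0.693147 / 47.4 = 0.01462 h⁻¹
CL = k × Vd = 0.01462 × 259 = 3.787 L/h
At steady state Css = R₀ / CL = 365 / 3.787 = 96.38 mg/L

96.4 mg/L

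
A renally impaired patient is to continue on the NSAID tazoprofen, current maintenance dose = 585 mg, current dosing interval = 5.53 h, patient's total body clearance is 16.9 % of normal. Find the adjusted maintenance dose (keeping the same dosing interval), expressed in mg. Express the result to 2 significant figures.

To keep the same average steady-state level, dosing rate must scale with clearance.
CL ratio = 16.9 / 100 = 0.1690
New dose (same interval) = 585 × 0.1690 = 98.87 mg

99 mg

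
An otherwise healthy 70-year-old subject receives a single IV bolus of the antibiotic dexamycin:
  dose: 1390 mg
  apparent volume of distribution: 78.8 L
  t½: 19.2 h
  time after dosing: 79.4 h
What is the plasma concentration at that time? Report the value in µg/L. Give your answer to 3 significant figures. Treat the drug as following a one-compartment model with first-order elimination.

1000 µg/L

C₀ = Dose / Vd = 1390 / 78.8 = 17.64 mg/L
k = ln2 / t½ = 0.693147 / 19.2 = 0.03610 h⁻¹
C = C₀ · e^(−k·t) = 17.64 × e^(−0.03610 × 79.4)
  = 17.64 × 0.05691 = 1.004 mg/L
Convert: 1.004 mg/L × 1000 = 1004 µg/L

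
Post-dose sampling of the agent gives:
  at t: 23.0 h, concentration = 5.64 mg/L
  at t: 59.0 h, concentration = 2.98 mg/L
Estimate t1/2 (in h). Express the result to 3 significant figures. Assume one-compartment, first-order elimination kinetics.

k = ln(C₁/C₂) / (t₂ − t₁) = ln(5.64/2.98) / (59.0 − 23.0)
  = 0.6380 / 36.00 = 0.01772 h⁻¹
t½ = ln2 / k = 0.693147 / 0.01772 = 39.12 h

39.1 h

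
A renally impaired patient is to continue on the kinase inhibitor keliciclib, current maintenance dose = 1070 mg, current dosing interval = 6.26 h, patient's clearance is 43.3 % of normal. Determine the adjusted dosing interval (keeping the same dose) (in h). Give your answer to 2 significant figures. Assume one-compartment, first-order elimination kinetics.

To keep the same average steady-state level, dosing rate must scale with clearance.
CL ratio = 43.3 / 100 = 0.4330
New interval (same dose) = 6.26 / 0.4330 = 14.46 h

14 h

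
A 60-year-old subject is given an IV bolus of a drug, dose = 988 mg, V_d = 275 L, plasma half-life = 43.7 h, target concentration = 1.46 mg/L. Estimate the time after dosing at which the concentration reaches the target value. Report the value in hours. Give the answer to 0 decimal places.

57 h

C₀ = Dose / Vd = 988.0 / 275 = 3.593 mg/L
k = ln2 / t½ = 0.693147 / 43.7 = 0.01586 h⁻¹
t = ln(C₀ / C) / k = ln(3.593 / 1.46) / 0.01586
  = ln(2.461) / 0.01586 = 0.9006 / 0.01586 = 56.78 h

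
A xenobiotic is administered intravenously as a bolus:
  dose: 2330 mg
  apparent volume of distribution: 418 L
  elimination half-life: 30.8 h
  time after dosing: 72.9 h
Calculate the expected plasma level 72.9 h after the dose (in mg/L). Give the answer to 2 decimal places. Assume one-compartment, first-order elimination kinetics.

1.08 mg/L

C₀ = Dose / Vd = 2330 / 418 = 5.574 mg/L
k = ln2 / t½ = 0.693147 / 30.8 = 0.02250 h⁻¹
C = C₀ · e^(−k·t) = 5.574 × e^(−0.02250 × 72.9)
  = 5.574 × 0.1939 = 1.081 mg/L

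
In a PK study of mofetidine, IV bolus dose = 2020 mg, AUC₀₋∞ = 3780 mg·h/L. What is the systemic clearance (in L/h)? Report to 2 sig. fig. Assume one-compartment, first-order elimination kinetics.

CL = Dose / AUC = 2020 / 3780 = 0.5344 L/h

0.53 L/h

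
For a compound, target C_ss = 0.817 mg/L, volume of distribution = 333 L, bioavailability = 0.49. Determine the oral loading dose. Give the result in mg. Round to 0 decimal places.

555 mg

LD = Css × Vd / F = 0.817 × 333 / 0.49 = 555.2 mg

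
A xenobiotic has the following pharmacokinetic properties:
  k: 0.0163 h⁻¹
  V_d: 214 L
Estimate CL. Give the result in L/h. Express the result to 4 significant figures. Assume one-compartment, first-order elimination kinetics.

CL = k × Vd = 0.0163 × 214 = 3.488 L/h

3.488 L/h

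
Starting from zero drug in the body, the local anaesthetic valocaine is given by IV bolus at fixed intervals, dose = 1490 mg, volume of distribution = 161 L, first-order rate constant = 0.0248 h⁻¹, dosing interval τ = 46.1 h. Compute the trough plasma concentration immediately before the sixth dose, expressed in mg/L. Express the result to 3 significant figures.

C₀ per dose = Dose / Vd = 1490 / 161 = 9.255 mg/L
Fraction remaining after one interval: r = e^(−kτ) = e^(−0.02480 × 46.1) = 0.3188
Before dose 6, 5 doses have been given (aged 1τ, 2τ, 3τ, 4τ, 5τ).
C_trough = C₀ × (r + r² + … + r^5) = C₀ × r(1−r^5)/(1−r)
        = 9.255 × 0.3188 × (1 − 0.003293) / (1 − 0.3188) = 4.317 mg/L

4.32 mg/L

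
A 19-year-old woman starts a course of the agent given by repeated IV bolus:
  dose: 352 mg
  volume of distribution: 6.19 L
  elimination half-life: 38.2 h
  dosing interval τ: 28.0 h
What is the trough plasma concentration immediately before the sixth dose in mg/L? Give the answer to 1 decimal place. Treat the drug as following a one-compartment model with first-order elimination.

C₀ per dose = Dose / Vd = 352 / 6.19 = 56.87 mg/L
k = ln2 / t½ = 0.693147 / 38.2 = 0.01815 h⁻¹
Fraction remaining after one interval: r = e^(−kτ) = e^(−0.01815 × 28.0) = 0.6016
Before dose 6, 5 doses have been given (aged 1τ, 2τ, 3τ, 4τ, 5τ).
C_trough = C₀ × (r + r² + … + r^5) = C₀ × r(1−r^5)/(1−r)
        = 56.87 × 0.6016 × (1 − 0.07880) / (1 − 0.6016) = 79.11 mg/L

79.1 mg/L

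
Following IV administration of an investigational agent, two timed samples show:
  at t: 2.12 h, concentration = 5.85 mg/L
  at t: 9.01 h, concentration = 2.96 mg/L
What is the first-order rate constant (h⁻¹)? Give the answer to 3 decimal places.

k = ln(C₁/C₂) / (t₂ − t₁) = ln(5.85/2.96) / (9.01 − 2.12)
  = 0.6813 / 6.890 = 0.09888 h⁻¹

0.099 h⁻¹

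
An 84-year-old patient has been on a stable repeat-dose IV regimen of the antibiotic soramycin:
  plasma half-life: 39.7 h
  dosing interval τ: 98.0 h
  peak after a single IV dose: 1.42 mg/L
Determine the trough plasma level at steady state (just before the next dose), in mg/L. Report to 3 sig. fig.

k = ln2 / t½ = 0.693147 / 39.7 = 0.01746 h⁻¹
e^(−kτ) = e^(−0.01746 × 98.0) = 0.1807
Accumulation ratio R = 1 / (1 − e^(−kτ)) = 1 / (1 − 0.1807) = 1.221
Steady-state trough = C₀ × R × e^(−kτ) = 1.42 × 1.221 × 0.1807 = 0.3133 mg/L

0.313 mg/L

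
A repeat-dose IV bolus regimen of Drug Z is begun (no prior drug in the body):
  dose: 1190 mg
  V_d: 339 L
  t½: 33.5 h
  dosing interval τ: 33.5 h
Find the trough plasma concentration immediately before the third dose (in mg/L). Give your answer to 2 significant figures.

2.6 mg/L

C₀ per dose = Dose / Vd = 1190 / 339 = 3.510 mg/L
k = ln2 / t½ = 0.693147 / 33.5 = 0.02069 h⁻¹
Fraction remaining after one interval: r = e^(−kτ) = e^(−0.02069 × 33.5) = 0.5000
Before dose 3, 2 doses have been given (aged 1τ, 2τ).
C_trough = C₀ × (r + r²) = 3.510 × (0.5000 + 0.2500) = 2.633 mg/L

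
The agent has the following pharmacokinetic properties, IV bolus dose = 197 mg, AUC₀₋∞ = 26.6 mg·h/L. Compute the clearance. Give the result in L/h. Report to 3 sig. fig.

CL = Dose / AUC = 197 / 26.6 = 7.406 L/h

7.41 L/h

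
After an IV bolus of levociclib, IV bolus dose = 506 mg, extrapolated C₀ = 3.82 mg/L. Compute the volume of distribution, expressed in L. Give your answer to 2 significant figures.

130 L

Vd = Dose / C₀ = 506.0 / 3.82 = 132.5 L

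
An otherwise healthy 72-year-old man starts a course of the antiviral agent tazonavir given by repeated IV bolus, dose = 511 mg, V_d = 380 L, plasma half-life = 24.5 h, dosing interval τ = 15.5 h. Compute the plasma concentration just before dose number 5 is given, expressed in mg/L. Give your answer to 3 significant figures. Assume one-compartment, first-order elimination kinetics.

C₀ per dose = Dose / Vd = 511 / 380 = 1.345 mg/L
k = ln2 / t½ = 0.693147 / 24.5 = 0.02829 h⁻¹
Fraction remaining after one interval: r = e^(−kτ) = e^(−0.02829 × 15.5) = 0.6450
Before dose 5, 4 doses have been given (aged 1τ, 2τ, 3τ, 4τ).
C_trough = C₀ × (r + r² + … + r^4) = C₀ × r(1−r^4)/(1−r)
        = 1.345 × 0.6450 × (1 − 0.1731) / (1 − 0.6450) = 2.021 mg/L

2.02 mg/L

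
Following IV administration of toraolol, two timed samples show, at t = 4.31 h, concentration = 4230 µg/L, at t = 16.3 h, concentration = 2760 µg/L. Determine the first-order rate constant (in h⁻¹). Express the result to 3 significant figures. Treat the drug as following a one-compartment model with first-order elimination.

0.0356 h⁻¹

k = ln(C₁/C₂) / (t₂ − t₁) = ln(4230/2760) / (16.3 − 4.31)
  = 0.4270 / 11.99 = 0.03561 h⁻¹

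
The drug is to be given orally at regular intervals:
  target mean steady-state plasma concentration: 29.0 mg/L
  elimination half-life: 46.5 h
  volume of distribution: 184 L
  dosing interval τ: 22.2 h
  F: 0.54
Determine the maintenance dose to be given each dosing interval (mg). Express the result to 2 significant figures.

3300 mg

k = ln2 / t½ = 0.693147 / 46.5 = 0.01491 h⁻¹
CL = k × Vd = 0.01491 × 184 = 2.743 L/h
At steady state, F × (Dose/τ) = Css × CL.
Dose = Css × CL × τ / F = 29.0 × 2.743 × 22.2 / 0.54 = 3270 mg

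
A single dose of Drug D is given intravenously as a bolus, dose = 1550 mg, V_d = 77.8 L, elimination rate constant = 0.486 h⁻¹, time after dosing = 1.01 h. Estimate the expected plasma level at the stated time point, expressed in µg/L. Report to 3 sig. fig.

12200 µg/L

C₀ = Dose / Vd = 1550 / 77.8 = 19.92 mg/L
C = C₀ · e^(−k·t) = 19.92 × e^(−0.4860 × 1.01)
  = 19.92 × 0.6121 = 12.19 mg/L
Convert: 12.19 mg/L × 1000 = 12190 µg/L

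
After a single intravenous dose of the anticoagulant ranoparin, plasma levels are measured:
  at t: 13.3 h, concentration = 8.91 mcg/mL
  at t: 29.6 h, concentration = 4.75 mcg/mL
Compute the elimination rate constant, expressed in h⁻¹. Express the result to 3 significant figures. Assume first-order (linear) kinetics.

k = ln(C₁/C₂) / (t₂ − t₁) = ln(8.91/4.75) / (29.6 − 13.3)
  = 0.6290 / 16.30 = 0.03859 h⁻¹

0.0386 h⁻¹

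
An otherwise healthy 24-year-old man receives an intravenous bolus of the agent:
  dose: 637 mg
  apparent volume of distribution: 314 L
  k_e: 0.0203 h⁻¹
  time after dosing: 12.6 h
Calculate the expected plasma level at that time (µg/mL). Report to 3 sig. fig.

C₀ = Dose / Vd = 637.0 / 314 = 2.029 mg/L
C = C₀ · e^(−k·t) = 2.029 × e^(−0.02030 × 12.6)
  = 2.029 × 0.7743 = 1.571 mg/L
(1.571 mg/L = 1.571 µg/mL)

1.57 µg/mL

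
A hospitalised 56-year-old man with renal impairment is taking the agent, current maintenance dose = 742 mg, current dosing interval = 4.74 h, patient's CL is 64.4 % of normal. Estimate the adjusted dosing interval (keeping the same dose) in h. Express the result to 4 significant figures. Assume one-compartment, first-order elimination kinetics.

To keep the same average steady-state level, dosing rate must scale with clearance.
CL ratio = 64.4 / 100 = 0.6440
New interval (same dose) = 4.74 / 0.6440 = 7.360 h

7.360 h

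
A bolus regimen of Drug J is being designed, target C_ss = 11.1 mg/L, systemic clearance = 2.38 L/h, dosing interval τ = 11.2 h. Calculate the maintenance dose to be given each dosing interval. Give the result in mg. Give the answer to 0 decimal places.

296 mg

At steady state, Dose/τ = Css × CL.
Dose = Css × CL × τ = 11.1 × 2.380 × 11.2 = 295.9 mg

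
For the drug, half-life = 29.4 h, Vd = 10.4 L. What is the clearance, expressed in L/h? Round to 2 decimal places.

k = ln2 / t½ = 0.693147 / 29.4 = 0.02358 h⁻¹
CL = k × Vd = 0.02358 × 10.4 = 0.2452 L/h

0.25 L/h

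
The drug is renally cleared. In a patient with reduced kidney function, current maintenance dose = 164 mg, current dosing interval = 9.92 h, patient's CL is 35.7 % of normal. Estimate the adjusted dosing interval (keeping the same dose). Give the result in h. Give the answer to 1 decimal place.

27.8 h

To keep the same average steady-state level, dosing rate must scale with clearance.
CL ratio = 35.7 / 100 = 0.3570
New interval (same dose) = 9.92 / 0.3570 = 27.79 h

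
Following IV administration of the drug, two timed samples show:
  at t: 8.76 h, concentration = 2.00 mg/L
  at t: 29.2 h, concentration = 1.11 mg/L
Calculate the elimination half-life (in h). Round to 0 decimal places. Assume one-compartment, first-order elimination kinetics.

24 h

k = ln(C₁/C₂) / (t₂ − t₁) = ln(2.00/1.11) / (29.2 − 8.76)
  = 0.5888 / 20.44 = 0.02881 h⁻¹
t½ = ln2 / k = 0.693147 / 0.02881 = 24.06 h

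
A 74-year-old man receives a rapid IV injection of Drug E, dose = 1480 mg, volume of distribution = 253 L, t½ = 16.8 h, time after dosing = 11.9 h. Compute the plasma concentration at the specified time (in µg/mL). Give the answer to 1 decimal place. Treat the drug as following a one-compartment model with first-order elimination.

3.6 µg/mL

C₀ = Dose / Vd = 1480 / 253 = 5.850 mg/L
k = ln2 / t½ = 0.693147 / 16.8 = 0.04126 h⁻¹
C = C₀ · e^(−k·t) = 5.850 × e^(−0.04126 × 11.9)
  = 5.850 × 0.6120 = 3.580 mg/L
(3.580 mg/L = 3.580 µg/mL)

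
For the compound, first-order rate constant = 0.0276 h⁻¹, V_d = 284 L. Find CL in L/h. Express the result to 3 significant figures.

CL = k × Vd = 0.0276 × 284 = 7.838 L/h

7.84 L/h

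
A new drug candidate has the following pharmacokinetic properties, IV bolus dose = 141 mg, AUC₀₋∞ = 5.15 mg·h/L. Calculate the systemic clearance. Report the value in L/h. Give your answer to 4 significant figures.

27.38 L/h

CL = Dose / AUC = 141 / 5.15 = 27.38 L/h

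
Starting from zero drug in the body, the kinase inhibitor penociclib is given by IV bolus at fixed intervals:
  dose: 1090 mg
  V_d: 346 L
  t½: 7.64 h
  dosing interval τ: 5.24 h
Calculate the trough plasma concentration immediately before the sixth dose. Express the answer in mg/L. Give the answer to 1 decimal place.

C₀ per dose = Dose / Vd = 1090 / 346 = 3.150 mg/L
k = ln2 / t½ = 0.693147 / 7.64 = 0.09073 h⁻¹
Fraction remaining after one interval: r = e^(−kτ) = e^(−0.09073 × 5.24) = 0.6216
Before dose 6, 5 doses have been given (aged 1τ, 2τ, 3τ, 4τ, 5τ).
C_trough = C₀ × (r + r² + … + r^5) = C₀ × r(1−r^5)/(1−r)
        = 3.150 × 0.6216 × (1 − 0.09280) / (1 − 0.6216) = 4.694 mg/L

4.7 mg/L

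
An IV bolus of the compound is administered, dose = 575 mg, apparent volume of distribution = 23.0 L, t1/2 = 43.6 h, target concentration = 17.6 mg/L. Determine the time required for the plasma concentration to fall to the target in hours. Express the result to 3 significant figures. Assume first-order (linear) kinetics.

C₀ = Dose / Vd = 575.0 / 23.0 = 25.00 mg/L
k = ln2 / t½ = 0.693147 / 43.6 = 0.01590 h⁻¹
t = ln(C₀ / C) / k = ln(25.00 / 17.6) / 0.01590
  = ln(1.420) / 0.01590 = 0.3507 / 0.01590 = 22.06 h

22.1 h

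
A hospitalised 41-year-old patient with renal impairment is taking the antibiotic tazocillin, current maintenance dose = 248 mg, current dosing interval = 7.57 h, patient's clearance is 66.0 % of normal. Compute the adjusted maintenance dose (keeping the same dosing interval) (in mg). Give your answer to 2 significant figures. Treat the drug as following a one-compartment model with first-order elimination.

160 mg

To keep the same average steady-state level, dosing rate must scale with clearance.
CL ratio = 66.0 / 100 = 0.6600
New dose (same interval) = 248 × 0.6600 = 163.7 mg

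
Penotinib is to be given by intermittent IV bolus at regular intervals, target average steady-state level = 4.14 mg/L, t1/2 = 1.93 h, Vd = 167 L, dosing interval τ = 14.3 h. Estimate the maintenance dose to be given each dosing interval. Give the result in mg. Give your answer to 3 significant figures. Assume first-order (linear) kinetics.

k = ln2 / t½ = 0.693147 / 1.93 = 0.3591 h⁻¹
CL = k × Vd = 0.3591 × 167 = 59.97 L/h
At steady state, Dose/τ = Css × CL.
Dose = Css × CL × τ = 4.14 × 59.97 × 14.3 = 3550 mg

3550 mg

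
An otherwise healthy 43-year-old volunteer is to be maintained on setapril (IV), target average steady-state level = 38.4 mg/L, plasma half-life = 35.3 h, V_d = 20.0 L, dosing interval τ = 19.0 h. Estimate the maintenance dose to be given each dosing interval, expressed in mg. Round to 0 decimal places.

287 mg

k = ln2 / t½ = 0.693147 / 35.3 = 0.01964 h⁻¹
CL = k × Vd = 0.01964 × 20.0 = 0.3928 L/h
At steady state, Dose/τ = Css × CL.
Dose = Css × CL × τ = 38.4 × 0.3928 × 19.0 = 286.6 mg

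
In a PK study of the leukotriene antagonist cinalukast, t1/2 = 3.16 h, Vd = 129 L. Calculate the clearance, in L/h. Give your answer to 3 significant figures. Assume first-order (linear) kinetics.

28.3 L/h

k = ln2 / t½ = 0.693147 / 3.16 = 0.2194 h⁻¹
CL = k × Vd = 0.2194 × 129 = 28.30 L/h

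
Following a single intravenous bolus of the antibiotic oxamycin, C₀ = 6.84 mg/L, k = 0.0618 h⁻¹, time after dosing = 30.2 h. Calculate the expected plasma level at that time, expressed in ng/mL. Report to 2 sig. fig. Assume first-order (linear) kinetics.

1100 ng/mL

C = C₀ · e^(−k·t) = 6.840 × e^(−0.06180 × 30.2)
  = 6.840 × 0.1547 = 1.058 mg/L
Convert: 1.058 mg/L × 1000 = 1058 ng/mL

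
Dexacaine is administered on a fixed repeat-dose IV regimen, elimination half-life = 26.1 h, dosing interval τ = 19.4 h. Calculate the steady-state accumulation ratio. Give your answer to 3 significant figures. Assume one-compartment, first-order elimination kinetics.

2.48

k = ln2 / t½ = 0.693147 / 26.1 = 0.02656 h⁻¹
e^(−kτ) = e^(−0.02656 × 19.4) = 0.5973
Accumulation ratio R = 1 / (1 − e^(−kτ)) = 1 / (1 − 0.5973) = 2.483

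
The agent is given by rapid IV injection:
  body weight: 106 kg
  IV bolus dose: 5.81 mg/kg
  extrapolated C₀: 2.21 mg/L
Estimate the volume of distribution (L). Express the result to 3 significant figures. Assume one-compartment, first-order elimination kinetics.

279 L

Dose = 5.81 × 106 = 615.9 mg
Vd = Dose / C₀ = 615.9 / 2.21 = 278.7 L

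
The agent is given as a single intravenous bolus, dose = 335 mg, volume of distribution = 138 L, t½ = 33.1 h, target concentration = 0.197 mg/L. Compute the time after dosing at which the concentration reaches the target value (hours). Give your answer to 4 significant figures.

C₀ = Dose / Vd = 335.0 / 138 = 2.428 mg/L
k = ln2 / t½ = 0.693147 / 33.1 = 0.02094 h⁻¹
t = ln(C₀ / C) / k = ln(2.428 / 0.197) / 0.02094
  = ln(12.32) / 0.02094 = 2.511 / 0.02094 = 119.9 h

119.9 h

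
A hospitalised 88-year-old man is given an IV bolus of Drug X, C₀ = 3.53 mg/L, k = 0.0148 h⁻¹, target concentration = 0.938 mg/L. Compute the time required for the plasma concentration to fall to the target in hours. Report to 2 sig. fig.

t = ln(C₀ / C) / k = ln(3.530 / 0.938) / 0.01480
  = ln(3.763) / 0.01480 = 1.325 / 0.01480 = 89.53 h

90 h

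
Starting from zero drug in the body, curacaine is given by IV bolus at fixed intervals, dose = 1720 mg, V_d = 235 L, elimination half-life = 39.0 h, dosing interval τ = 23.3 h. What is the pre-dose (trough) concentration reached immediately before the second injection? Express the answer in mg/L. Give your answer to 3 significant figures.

C₀ per dose = Dose / Vd = 1720 / 235 = 7.319 mg/L
k = ln2 / t½ = 0.693147 / 39.0 = 0.01777 h⁻¹
Fraction remaining after one interval: r = e^(−kτ) = e^(−0.01777 × 23.3) = 0.6610
Before dose 2, 1 dose has been given (aged 1τ).
C_trough = C₀ × r = 7.319 × 0.6610 = 4.838 mg/L

4.84 mg/L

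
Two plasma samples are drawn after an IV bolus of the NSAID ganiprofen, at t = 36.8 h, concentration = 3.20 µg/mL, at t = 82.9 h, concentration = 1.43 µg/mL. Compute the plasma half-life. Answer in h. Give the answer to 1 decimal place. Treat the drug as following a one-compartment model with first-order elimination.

k = ln(C₁/C₂) / (t₂ − t₁) = ln(3.20/1.43) / (82.9 − 36.8)
  = 0.8055 / 46.10 = 0.01747 h⁻¹
t½ = ln2 / k = 0.693147 / 0.01747 = 39.68 h

39.7 h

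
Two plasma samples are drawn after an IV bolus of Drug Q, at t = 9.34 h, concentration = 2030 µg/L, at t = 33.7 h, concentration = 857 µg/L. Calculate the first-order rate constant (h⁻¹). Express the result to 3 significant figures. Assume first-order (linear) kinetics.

0.0354 h⁻¹

k = ln(C₁/C₂) / (t₂ − t₁) = ln(2030/857) / (33.7 − 9.34)
  = 0.8624 / 24.36 = 0.03540 h⁻¹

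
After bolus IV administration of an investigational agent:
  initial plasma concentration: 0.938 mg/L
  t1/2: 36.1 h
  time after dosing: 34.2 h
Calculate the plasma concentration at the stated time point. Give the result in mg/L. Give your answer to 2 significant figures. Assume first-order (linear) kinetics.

0.49 mg/L

k = ln2 / t½ = 0.693147 / 36.1 = 0.01920 h⁻¹
C = C₀ · e^(−k·t) = 0.9380 × e^(−0.01920 × 34.2)
  = 0.9380 × 0.5186 = 0.4864 mg/L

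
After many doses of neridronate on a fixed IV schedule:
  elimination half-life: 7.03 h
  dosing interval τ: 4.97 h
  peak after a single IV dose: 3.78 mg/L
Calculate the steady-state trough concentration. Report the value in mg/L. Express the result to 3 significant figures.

k = ln2 / t½ = 0.693147 / 7.03 = 0.09860 h⁻¹
e^(−kτ) = e^(−0.09860 × 4.97) = 0.6126
Accumulation ratio R = 1 / (1 − e^(−kτ)) = 1 / (1 − 0.6126) = 2.581
Steady-state trough = C₀ × R × e^(−kτ) = 3.78 × 2.581 × 0.6126 = 5.977 mg/L

5.98 mg/L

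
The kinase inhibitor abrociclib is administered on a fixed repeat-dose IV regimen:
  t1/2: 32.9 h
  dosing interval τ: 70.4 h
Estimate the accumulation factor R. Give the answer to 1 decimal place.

k = ln2 / t½ = 0.693147 / 32.9 = 0.02107 h⁻¹
e^(−kτ) = e^(−0.02107 × 70.4) = 0.2269
Accumulation ratio R = 1 / (1 − e^(−kτ)) = 1 / (1 − 0.2269) = 1.293

1.3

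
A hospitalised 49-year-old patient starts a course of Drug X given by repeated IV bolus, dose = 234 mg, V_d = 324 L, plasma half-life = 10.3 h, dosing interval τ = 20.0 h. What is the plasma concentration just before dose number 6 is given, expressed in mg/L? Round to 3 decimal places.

0.254 mg/L

C₀ per dose = Dose / Vd = 234 / 324 = 0.7222 mg/L
k = ln2 / t½ = 0.693147 / 10.3 = 0.06730 h⁻¹
Fraction remaining after one interval: r = e^(−kτ) = e^(−0.06730 × 20.0) = 0.2603
Before dose 6, 5 doses have been given (aged 1τ, 2τ, 3τ, 4τ, 5τ).
C_trough = C₀ × (r + r² + … + r^5) = C₀ × r(1−r^5)/(1−r)
        = 0.7222 × 0.2603 × (1 − 0.001195) / (1 − 0.2603) = 0.2538 mg/L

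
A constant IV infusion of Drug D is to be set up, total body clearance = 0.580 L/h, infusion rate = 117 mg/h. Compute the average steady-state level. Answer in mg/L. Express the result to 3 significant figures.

202 mg/L

At steady state Css = R₀ / CL = 117 / 0.5800 = 201.7 mg/L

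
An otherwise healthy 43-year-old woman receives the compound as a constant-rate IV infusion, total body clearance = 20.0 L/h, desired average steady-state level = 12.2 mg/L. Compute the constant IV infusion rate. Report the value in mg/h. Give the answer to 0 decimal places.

244 mg/h

At steady state, infusion rate R₀ = Css × CL = 12.2 × 20.00 = 244.0 mg/h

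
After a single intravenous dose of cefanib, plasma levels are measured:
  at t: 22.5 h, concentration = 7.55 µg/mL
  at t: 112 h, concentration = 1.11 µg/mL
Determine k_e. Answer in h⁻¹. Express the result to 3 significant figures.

0.0214 h⁻¹

k = ln(C₁/C₂) / (t₂ − t₁) = ln(7.55/1.11) / (112 − 22.5)
  = 1.917 / 89.50 = 0.02142 h⁻¹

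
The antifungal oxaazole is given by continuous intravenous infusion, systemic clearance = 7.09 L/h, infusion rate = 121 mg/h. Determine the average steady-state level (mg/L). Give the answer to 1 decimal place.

17.1 mg/L

At steady state Css = R₀ / CL = 121 / 7.090 = 17.07 mg/L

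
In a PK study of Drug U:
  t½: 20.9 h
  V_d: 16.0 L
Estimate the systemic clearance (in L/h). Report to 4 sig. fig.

k = ln2 / t½ = 0.693147 / 20.9 = 0.03316 h⁻¹
CL = k × Vd = 0.03316 × 16.0 = 0.5306 L/h

0.5306 L/h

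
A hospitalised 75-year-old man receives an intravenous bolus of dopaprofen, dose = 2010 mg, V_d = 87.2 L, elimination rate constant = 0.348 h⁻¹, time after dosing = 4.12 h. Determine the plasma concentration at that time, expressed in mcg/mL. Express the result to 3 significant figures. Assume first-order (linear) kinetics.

C₀ = Dose / Vd = 2010 / 87.2 = 23.05 mg/L
C = C₀ · e^(−k·t) = 23.05 × e^(−0.3480 × 4.12)
  = 23.05 × 0.2384 = 5.495 mg/L
(5.495 mg/L = 5.495 mcg/mL)

5.50 mcg/mL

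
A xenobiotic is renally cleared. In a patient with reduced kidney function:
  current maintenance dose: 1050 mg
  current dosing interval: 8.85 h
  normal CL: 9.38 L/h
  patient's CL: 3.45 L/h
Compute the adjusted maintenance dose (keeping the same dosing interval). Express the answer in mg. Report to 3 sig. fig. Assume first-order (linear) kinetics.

To keep the same average steady-state level, dosing rate must scale with clearance.
CL ratio = 3.45 / 9.38 = 0.3678
New dose (same interval) = 1050 × 0.3678 = 386.2 mg

386 mg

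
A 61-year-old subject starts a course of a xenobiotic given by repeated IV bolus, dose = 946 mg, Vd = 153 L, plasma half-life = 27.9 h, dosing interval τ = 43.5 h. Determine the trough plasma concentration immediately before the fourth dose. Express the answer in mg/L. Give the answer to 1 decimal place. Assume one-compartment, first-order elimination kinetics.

C₀ per dose = Dose / Vd = 946 / 153 = 6.183 mg/L
k = ln2 / t½ = 0.693147 / 27.9 = 0.02484 h⁻¹
Fraction remaining after one interval: r = e^(−kτ) = e^(−0.02484 × 43.5) = 0.3394
Before dose 4, 3 doses have been given (aged 1τ, 2τ, 3τ).
C_trough = C₀ × (r + r² + … + r^3) = C₀ × r(1−r^3)/(1−r)
        = 6.183 × 0.3394 × (1 − 0.03910) / (1 − 0.3394) = 3.052 mg/L

3.1 mg/L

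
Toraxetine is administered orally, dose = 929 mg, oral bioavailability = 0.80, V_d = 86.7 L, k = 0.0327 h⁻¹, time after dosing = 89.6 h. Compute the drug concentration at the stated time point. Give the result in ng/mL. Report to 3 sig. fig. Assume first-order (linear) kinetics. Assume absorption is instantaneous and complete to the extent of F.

458 ng/mL

Amount reaching circulation = F × Dose = 0.80 × 929.0 = 743.2 mg
C₀ = F·Dose / Vd = 743.2 / 86.7 = 8.572 mg/L
C = C₀ · e^(−k·t) = 8.572 × e^(−0.03270 × 89.6)
  = 8.572 × 0.05340 = 0.4577 mg/L
Convert: 0.4577 mg/L × 1000 = 457.7 ng/mL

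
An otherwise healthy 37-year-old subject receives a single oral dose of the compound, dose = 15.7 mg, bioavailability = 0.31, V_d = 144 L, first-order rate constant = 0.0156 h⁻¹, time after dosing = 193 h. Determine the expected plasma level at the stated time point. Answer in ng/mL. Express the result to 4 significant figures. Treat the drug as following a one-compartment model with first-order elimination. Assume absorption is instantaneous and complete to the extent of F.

Amount reaching circulation = F × Dose = 0.31 × 15.70 = 4.867 mg
C₀ = F·Dose / Vd = 4.867 / 144 = 0.03380 mg/L
C = C₀ · e^(−k·t) = 0.03380 × e^(−0.01560 × 193)
  = 0.03380 × 0.04925 = 0.001665 mg/L
Convert: 0.001665 mg/L × 1000 = 1.665 ng/mL

1.665 ng/mL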